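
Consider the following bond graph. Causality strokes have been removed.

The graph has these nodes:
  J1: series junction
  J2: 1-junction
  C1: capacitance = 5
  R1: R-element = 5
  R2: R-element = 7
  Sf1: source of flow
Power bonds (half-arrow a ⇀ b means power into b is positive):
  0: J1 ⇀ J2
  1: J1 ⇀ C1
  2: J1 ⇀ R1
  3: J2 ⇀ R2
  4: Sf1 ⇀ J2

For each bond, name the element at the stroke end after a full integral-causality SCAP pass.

bond 0 |J2
bond 1 |J1
bond 2 |J1
bond 3 |J2
bond 4 |Sf1

b4 |Sf1  (source Sf1 imposes f)
b0 |J2  (common-f at J2 fixed by 4)
b3 |J2  (J2: bond 4 brought flow, rest push out)
b1 |J1  (J1: bond 0 brought flow, rest push out)
b2 |J1  (J1: bond 0 brought flow, rest push out)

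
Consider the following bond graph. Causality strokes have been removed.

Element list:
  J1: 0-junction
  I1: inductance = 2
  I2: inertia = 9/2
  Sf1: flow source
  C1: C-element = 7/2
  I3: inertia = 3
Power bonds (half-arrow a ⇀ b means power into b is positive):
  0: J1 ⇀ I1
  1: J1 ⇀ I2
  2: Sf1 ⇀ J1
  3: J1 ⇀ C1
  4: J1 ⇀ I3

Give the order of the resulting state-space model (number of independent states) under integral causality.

b2 →Sf1  (Sf1: flow source, stroke at near end)
b0 →I1  (I1: I, integral causality)
b1 →I2  (prefer integral on I2)
b3 →J1  (C1: C, integral causality)
b4 →I3  (J1: bond 3 brought effort, rest push out)

4  (C1, I1, I2, I3 all integral)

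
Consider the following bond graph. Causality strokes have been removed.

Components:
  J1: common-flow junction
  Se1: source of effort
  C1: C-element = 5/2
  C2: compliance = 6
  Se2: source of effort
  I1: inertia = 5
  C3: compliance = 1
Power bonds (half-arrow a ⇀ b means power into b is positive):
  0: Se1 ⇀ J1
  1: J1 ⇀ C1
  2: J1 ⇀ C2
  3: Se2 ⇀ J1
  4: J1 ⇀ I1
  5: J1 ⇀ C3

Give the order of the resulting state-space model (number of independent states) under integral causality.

4  (C1, C2, C3, I1 all integral)

bond 0 stroke→J1  (Se1 (Se) sets effort on bond)
bond 3 stroke→J1  (Se2 fixes effort; stroke away)
bond 1 stroke→J1  (C1 integral (e out))
bond 2 stroke→J1  (prefer integral on C2)
bond 4 stroke→I1  (prefer integral on I1)
bond 5 stroke→J1  (J1: bond 4 brought flow, rest push out)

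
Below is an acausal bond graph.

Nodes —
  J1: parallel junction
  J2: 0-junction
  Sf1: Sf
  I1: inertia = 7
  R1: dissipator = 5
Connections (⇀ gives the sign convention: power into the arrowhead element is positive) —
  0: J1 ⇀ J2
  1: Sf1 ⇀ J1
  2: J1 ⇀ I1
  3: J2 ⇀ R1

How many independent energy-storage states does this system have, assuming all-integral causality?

1  (I1 all integral)

#1 →Sf1  (Sf1: flow source, stroke at near end)
#2 →I1  (prefer integral on I1)
#0 →J1  (only one effort-in slot at J1)
#3 →J2  (J2: last free bond brings effort in)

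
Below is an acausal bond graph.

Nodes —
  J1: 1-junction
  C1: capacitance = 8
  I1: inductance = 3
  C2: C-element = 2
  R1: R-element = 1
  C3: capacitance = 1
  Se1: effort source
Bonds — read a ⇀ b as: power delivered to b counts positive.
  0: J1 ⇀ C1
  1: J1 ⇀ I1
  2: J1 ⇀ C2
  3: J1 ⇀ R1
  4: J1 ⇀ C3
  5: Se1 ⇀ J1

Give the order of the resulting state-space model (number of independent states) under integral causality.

b5 →J1  (Se1 (Se) sets effort on bond)
b0 →J1  (C1 integral (e out))
b1 →I1  (prefer integral on I1)
b2 →J1  (J1: bond 1 brought flow, rest push out)
b3 →J1  (J1: bond 1 brought flow, rest push out)
b4 →J1  (1-jn J1 has f-setter on 1)

4  (C1, C2, C3, I1 all integral)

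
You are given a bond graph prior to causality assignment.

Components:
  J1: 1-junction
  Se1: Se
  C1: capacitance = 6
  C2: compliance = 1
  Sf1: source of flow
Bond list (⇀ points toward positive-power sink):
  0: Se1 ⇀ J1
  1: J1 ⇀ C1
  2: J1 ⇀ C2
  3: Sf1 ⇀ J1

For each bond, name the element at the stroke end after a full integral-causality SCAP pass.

#0 stroke→J1
#1 stroke→J1
#2 stroke→J1
#3 stroke→Sf1

β0 stroke→J1  (Se1 fixes effort; stroke away)
β3 stroke→Sf1  (source Sf1 imposes f)
β1 stroke→J1  (1-jn J1 has f-setter on 3)
β2 stroke→J1  (common-f at J1 fixed by 3)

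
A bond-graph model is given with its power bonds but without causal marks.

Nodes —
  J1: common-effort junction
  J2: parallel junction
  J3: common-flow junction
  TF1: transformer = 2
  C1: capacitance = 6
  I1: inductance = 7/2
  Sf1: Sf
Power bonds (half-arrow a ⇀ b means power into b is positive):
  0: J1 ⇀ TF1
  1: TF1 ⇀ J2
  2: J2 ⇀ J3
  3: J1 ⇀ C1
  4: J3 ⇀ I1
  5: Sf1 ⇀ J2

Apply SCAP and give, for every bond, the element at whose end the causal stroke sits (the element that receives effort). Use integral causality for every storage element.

bond 5 →Sf1  (source Sf1 imposes f)
bond 3 →J1  (C1: C, integral causality)
bond 0 →TF1  (J1 effort already set via bond 3)
bond 1 →J2  (TF1 one-in-one-out from 0)
bond 2 →J3  (0-jn J2 has e-setter on 1)
bond 4 →I1  (closing 1-jn rule on J3)

bond 0 |TF1
bond 1 |J2
bond 2 |J3
bond 3 |J1
bond 4 |I1
bond 5 |Sf1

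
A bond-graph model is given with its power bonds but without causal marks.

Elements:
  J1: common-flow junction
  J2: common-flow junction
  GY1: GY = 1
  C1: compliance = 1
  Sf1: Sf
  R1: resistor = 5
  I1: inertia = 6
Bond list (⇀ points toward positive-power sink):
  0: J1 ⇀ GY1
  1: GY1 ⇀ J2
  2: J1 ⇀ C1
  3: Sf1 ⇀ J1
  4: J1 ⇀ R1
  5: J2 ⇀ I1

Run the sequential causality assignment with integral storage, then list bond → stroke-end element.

#0 |J1
#1 |J2
#2 |J1
#3 |Sf1
#4 |J1
#5 |I1

β3 stroke→Sf1  (Sf1 fixes flow; stroke at Sf1)
β0 stroke→J1  (J1 flow already set via bond 3)
β2 stroke→J1  (J1 flow already set via bond 3)
β4 stroke→J1  (J1: bond 3 brought flow, rest push out)
β1 stroke→J2  (through GY1, causality inverts; strokes same side of GY1)
β5 stroke→I1  (only one flow-in slot at J2)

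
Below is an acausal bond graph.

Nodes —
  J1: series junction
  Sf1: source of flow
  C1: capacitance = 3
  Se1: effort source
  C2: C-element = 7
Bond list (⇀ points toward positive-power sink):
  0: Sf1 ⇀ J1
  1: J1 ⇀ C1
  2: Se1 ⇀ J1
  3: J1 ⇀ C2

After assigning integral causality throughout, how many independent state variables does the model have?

2  (C1, C2 all integral)

#0 |Sf1  (Sf1 fixes flow; stroke at Sf1)
#2 |J1  (source Se1 imposes e)
#1 |J1  (common-f at J1 fixed by 0)
#3 |J1  (J1: bond 0 brought flow, rest push out)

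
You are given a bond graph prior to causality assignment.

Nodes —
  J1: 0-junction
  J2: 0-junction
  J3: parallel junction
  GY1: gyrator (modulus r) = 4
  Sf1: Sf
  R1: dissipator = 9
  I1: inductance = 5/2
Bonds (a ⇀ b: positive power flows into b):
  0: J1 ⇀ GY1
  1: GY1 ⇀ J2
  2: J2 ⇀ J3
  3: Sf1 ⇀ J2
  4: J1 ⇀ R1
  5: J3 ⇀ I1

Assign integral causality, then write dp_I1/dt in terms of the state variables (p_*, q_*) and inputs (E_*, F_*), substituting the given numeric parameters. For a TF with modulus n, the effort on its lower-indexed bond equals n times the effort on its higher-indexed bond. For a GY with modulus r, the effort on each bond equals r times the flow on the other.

dp_I1/dt = 16*F_Sf1/9 - 32*p_I1/45

bond 3 stroke at Sf1  (Sf1 (Sf) sets flow on bond)
bond 5 stroke at I1  (I1: I, integral causality)
bond 2 stroke at J3  (closing 0-jn rule on J3)
bond 1 stroke at J2  (J2 needs exactly one e-in)
bond 0 stroke at J1  (GY1: gyrator matches bond 1)
bond 4 stroke at R1  (J1: bond 0 brought effort, rest push out)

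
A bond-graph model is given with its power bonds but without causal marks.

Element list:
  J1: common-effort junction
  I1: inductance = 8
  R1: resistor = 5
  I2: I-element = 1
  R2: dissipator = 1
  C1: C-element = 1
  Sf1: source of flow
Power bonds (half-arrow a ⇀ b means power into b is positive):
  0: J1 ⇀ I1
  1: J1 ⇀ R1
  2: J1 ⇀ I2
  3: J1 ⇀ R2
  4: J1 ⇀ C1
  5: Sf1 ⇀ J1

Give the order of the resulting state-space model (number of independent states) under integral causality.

3  (C1, I1, I2 all integral)

bond 5 |Sf1  (source Sf1 imposes f)
bond 0 |I1  (prefer integral on I1)
bond 2 |I2  (prefer integral on I2)
bond 4 |J1  (prefer integral on C1)
bond 1 |R1  (0-jn J1 has e-setter on 4)
bond 3 |R2  (common-e at J1 fixed by 4)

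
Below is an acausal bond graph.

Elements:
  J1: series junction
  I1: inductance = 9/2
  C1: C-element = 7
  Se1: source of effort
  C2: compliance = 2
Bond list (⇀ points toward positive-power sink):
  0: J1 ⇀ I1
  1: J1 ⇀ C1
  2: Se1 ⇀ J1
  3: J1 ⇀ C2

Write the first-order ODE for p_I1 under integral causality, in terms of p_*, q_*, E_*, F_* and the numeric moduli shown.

dp_I1/dt = E_Se1 - q_C1/7 - q_C2/2

bond 2 stroke→J1  (Se1 (Se) sets effort on bond)
bond 0 stroke→I1  (prefer integral on I1)
bond 1 stroke→J1  (J1: bond 0 brought flow, rest push out)
bond 3 stroke→J1  (J1 flow already set via bond 0)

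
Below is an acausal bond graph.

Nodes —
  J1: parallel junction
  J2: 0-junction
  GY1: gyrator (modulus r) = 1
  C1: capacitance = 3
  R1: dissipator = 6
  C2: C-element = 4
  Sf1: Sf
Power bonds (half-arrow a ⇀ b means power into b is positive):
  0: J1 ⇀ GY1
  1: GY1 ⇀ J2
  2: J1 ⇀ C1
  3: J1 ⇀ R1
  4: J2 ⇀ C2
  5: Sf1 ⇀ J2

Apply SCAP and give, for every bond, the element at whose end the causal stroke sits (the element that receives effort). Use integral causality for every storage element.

#0 →GY1
#1 →GY1
#2 →J1
#3 →R1
#4 →J2
#5 →Sf1

β5 stroke at Sf1  (Sf1 (Sf) sets flow on bond)
β2 stroke at J1  (C1: C, integral causality)
β0 stroke at GY1  (0-jn J1 has e-setter on 2)
β3 stroke at R1  (0-jn J1 has e-setter on 2)
β1 stroke at GY1  (GY1: gyrator matches bond 0)
β4 stroke at J2  (J2: last free bond brings effort in)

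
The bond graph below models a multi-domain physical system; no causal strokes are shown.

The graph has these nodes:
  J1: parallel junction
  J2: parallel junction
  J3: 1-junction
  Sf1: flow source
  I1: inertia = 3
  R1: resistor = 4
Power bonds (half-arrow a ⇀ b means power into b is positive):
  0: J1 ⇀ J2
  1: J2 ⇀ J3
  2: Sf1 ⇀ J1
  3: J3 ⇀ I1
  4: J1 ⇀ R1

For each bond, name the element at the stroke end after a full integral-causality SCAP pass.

#2 |Sf1  (Sf1 fixes flow; stroke at Sf1)
#3 |I1  (I1 outputs flow p/I1)
#1 |J3  (common-f at J3 fixed by 3)
#0 |J2  (only one effort-in slot at J2)
#4 |J1  (J1 needs exactly one e-in)

#0 |J2
#1 |J3
#2 |Sf1
#3 |I1
#4 |J1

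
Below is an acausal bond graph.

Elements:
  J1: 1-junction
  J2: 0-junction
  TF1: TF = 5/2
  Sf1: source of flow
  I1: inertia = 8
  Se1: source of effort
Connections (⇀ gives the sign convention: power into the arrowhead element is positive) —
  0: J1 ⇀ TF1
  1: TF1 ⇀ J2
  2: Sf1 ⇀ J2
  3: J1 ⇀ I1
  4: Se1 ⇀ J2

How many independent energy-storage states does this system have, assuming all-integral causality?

b2 stroke→Sf1  (Sf1: flow source, stroke at near end)
b4 stroke→J2  (Se1 (Se) sets effort on bond)
b1 stroke→TF1  (J2 effort already set via bond 4)
b0 stroke→J1  (through TF1, causality passes straight; one stroke at TF1)
b3 stroke→I1  (closing 1-jn rule on J1)

1  (I1 all integral)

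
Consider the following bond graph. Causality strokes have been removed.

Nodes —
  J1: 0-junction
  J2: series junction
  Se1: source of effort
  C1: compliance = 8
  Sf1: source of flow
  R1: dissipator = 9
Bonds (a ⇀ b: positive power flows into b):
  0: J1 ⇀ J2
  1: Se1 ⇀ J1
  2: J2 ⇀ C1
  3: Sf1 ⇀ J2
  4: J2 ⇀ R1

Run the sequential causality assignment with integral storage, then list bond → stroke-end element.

#0 stroke at J2
#1 stroke at J1
#2 stroke at J2
#3 stroke at Sf1
#4 stroke at J2

bond 1 |J1  (Se1 fixes effort; stroke away)
bond 3 |Sf1  (Sf1 fixes flow; stroke at Sf1)
bond 0 |J2  (common-e at J1 fixed by 1)
bond 2 |J2  (J2 flow already set via bond 3)
bond 4 |J2  (J2 flow already set via bond 3)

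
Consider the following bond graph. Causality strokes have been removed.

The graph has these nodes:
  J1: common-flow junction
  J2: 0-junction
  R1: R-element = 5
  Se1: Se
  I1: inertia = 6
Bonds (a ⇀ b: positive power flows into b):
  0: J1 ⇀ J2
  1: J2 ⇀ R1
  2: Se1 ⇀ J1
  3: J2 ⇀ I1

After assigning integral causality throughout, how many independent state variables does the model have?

β2 stroke→J1  (source Se1 imposes e)
β0 stroke→J2  (J1: last free bond brings flow in)
β1 stroke→R1  (0-jn J2 has e-setter on 0)
β3 stroke→I1  (common-e at J2 fixed by 0)

1  (I1 all integral)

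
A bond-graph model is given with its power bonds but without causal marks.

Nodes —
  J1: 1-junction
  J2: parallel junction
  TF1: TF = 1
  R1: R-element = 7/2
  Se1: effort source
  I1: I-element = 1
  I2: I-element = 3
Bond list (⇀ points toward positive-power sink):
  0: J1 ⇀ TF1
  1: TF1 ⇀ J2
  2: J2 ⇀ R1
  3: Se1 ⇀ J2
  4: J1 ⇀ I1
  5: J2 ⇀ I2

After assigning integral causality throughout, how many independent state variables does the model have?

β3 |J2  (Se1 (Se) sets effort on bond)
β1 |TF1  (common-e at J2 fixed by 3)
β2 |R1  (0-jn J2 has e-setter on 3)
β5 |I2  (J2 effort already set via bond 3)
β0 |J1  (TF TF1: opposite of bond 1)
β4 |I1  (J1: last free bond brings flow in)

2  (I1, I2 all integral)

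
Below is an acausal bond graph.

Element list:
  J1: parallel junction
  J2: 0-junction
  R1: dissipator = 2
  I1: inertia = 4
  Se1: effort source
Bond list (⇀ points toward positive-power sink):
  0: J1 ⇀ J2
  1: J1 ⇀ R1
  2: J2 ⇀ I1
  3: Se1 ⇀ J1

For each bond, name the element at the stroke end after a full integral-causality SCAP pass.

b0 |J2
b1 |R1
b2 |I1
b3 |J1

bond 3 stroke at J1  (Se1 (Se) sets effort on bond)
bond 0 stroke at J2  (common-e at J1 fixed by 3)
bond 1 stroke at R1  (J1 effort already set via bond 3)
bond 2 stroke at I1  (J2: bond 0 brought effort, rest push out)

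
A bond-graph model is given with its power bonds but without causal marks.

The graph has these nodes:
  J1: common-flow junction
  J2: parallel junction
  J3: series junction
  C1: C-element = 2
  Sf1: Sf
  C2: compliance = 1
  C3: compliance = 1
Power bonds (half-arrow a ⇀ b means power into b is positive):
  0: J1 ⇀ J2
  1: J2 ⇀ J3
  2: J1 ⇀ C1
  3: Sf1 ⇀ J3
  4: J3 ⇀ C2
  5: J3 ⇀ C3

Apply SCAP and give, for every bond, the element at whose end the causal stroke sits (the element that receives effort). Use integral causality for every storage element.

β0 stroke at J2
β1 stroke at J3
β2 stroke at J1
β3 stroke at Sf1
β4 stroke at J3
β5 stroke at J3

bond 3 →Sf1  (Sf1: flow source, stroke at near end)
bond 1 →J3  (J3 flow already set via bond 3)
bond 4 →J3  (J3: bond 3 brought flow, rest push out)
bond 5 →J3  (J3 flow already set via bond 3)
bond 0 →J2  (J2 needs exactly one e-in)
bond 2 →J1  (J1 flow already set via bond 0)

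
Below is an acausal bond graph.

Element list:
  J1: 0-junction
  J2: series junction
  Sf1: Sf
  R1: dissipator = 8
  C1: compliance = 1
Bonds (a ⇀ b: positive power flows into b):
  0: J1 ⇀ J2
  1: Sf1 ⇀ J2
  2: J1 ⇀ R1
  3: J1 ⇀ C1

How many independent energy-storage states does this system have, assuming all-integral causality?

1  (C1 all integral)

bond 1 stroke at Sf1  (Sf1: flow source, stroke at near end)
bond 0 stroke at J2  (1-jn J2 has f-setter on 1)
bond 3 stroke at J1  (C1: C, integral causality)
bond 2 stroke at R1  (J1 effort already set via bond 3)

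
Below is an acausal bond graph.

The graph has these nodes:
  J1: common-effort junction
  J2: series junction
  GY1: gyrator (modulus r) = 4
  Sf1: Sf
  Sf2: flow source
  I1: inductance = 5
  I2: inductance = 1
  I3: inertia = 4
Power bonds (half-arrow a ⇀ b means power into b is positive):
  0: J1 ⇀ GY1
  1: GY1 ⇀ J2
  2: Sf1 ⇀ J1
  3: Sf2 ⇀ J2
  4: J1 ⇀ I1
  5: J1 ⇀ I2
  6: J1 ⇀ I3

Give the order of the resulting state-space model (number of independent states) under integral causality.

3  (I1, I2, I3 all integral)

β2 |Sf1  (Sf1: flow source, stroke at near end)
β3 |Sf2  (Sf2: flow source, stroke at near end)
β1 |J2  (J2 flow already set via bond 3)
β0 |J1  (GY1: gyrator matches bond 1)
β4 |I1  (J1: bond 0 brought effort, rest push out)
β5 |I2  (0-jn J1 has e-setter on 0)
β6 |I3  (J1 effort already set via bond 0)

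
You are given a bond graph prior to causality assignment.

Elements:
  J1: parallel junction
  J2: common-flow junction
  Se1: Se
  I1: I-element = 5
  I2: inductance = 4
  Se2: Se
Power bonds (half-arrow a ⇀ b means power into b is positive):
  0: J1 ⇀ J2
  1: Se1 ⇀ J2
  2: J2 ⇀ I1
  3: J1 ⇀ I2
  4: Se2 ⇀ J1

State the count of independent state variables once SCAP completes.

2  (I1, I2 all integral)

b1 →J2  (Se1: effort source, stroke at far end)
b4 →J1  (Se2 fixes effort; stroke away)
b0 →J2  (0-jn J1 has e-setter on 4)
b3 →I2  (common-e at J1 fixed by 4)
b2 →I1  (J2 needs exactly one f-in)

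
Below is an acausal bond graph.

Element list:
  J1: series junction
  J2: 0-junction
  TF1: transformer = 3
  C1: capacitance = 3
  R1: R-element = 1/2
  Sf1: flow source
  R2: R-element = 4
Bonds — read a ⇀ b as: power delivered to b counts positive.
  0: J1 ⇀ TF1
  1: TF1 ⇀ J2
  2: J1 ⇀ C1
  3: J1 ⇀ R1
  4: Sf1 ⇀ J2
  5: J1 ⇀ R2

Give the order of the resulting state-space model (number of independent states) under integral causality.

bond 4 stroke→Sf1  (Sf1 (Sf) sets flow on bond)
bond 1 stroke→J2  (closing 0-jn rule on J2)
bond 0 stroke→TF1  (TF TF1: opposite of bond 1)
bond 2 stroke→J1  (J1 flow already set via bond 0)
bond 3 stroke→J1  (J1 flow already set via bond 0)
bond 5 stroke→J1  (J1 flow already set via bond 0)

1  (C1 all integral)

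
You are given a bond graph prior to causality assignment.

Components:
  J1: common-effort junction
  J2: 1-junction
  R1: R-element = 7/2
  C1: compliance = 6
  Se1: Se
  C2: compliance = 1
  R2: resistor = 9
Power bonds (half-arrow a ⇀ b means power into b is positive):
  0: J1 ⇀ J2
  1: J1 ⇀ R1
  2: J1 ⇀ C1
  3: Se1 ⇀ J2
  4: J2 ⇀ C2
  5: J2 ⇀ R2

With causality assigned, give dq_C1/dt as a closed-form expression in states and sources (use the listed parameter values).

b3 stroke at J2  (Se1 (Se) sets effort on bond)
b2 stroke at J1  (prefer integral on C1)
b0 stroke at J2  (common-e at J1 fixed by 2)
b1 stroke at R1  (J1: bond 2 brought effort, rest push out)
b4 stroke at J2  (C2 outputs effort q/C2)
b5 stroke at R2  (J2 needs exactly one f-in)

dq_C1/dt = -E_Se1/9 - 25*q_C1/378 + q_C2/9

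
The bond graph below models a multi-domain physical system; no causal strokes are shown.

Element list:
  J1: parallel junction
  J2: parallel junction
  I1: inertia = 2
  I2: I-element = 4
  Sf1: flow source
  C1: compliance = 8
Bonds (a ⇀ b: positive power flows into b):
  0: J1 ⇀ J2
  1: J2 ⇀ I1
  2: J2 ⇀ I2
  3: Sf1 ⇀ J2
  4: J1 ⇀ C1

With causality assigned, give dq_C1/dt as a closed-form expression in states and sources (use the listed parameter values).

b3 →Sf1  (Sf1 (Sf) sets flow on bond)
b1 →I1  (I1: I, integral causality)
b2 →I2  (I2 integral (f out))
b0 →J2  (J2 needs exactly one e-in)
b4 →J1  (only one effort-in slot at J1)

dq_C1/dt = F_Sf1 - p_I1/2 - p_I2/4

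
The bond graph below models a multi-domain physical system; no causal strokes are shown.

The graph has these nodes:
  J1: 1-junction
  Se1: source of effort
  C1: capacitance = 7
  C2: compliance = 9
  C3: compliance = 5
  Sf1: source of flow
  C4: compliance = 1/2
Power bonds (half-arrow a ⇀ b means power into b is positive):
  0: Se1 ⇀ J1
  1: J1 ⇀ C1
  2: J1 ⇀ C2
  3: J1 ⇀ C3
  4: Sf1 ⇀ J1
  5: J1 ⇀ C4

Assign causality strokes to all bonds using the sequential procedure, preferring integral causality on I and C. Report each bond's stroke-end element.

β0 stroke→J1
β1 stroke→J1
β2 stroke→J1
β3 stroke→J1
β4 stroke→Sf1
β5 stroke→J1

b0 |J1  (Se1 (Se) sets effort on bond)
b4 |Sf1  (Sf1 (Sf) sets flow on bond)
b1 |J1  (J1: bond 4 brought flow, rest push out)
b2 |J1  (1-jn J1 has f-setter on 4)
b3 |J1  (J1: bond 4 brought flow, rest push out)
b5 |J1  (common-f at J1 fixed by 4)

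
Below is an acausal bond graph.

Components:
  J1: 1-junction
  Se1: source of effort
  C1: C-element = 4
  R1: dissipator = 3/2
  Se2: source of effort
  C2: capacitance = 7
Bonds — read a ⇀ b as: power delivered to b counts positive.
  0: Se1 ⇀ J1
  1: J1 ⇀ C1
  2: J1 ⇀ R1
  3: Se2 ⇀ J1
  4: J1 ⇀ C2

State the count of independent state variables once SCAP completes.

2  (C1, C2 all integral)

β0 stroke at J1  (Se1 fixes effort; stroke away)
β3 stroke at J1  (Se2 fixes effort; stroke away)
β1 stroke at J1  (C1: C, integral causality)
β4 stroke at J1  (C2 outputs effort q/C2)
β2 stroke at R1  (J1: last free bond brings flow in)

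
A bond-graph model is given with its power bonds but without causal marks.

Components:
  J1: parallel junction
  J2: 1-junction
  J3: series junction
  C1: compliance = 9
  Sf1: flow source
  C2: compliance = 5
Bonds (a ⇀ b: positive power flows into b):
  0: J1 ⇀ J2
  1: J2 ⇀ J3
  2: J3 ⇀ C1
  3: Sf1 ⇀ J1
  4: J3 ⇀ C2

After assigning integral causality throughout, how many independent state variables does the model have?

b3 stroke at Sf1  (Sf1 fixes flow; stroke at Sf1)
b0 stroke at J1  (closing 0-jn rule on J1)
b1 stroke at J2  (J2: bond 0 brought flow, rest push out)
b2 stroke at J3  (common-f at J3 fixed by 1)
b4 stroke at J3  (J3: bond 1 brought flow, rest push out)

2  (C1, C2 all integral)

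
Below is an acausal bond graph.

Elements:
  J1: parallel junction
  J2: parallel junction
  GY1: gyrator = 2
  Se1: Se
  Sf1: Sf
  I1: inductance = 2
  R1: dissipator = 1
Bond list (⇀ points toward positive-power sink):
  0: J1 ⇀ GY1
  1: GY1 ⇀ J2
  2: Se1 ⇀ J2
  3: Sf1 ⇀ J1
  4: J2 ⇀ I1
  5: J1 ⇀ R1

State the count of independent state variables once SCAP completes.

b2 →J2  (Se1: effort source, stroke at far end)
b3 →Sf1  (source Sf1 imposes f)
b1 →GY1  (J2 effort already set via bond 2)
b4 →I1  (J2 effort already set via bond 2)
b0 →GY1  (GY1: gyrator matches bond 1)
b5 →J1  (closing 0-jn rule on J1)

1  (I1 all integral)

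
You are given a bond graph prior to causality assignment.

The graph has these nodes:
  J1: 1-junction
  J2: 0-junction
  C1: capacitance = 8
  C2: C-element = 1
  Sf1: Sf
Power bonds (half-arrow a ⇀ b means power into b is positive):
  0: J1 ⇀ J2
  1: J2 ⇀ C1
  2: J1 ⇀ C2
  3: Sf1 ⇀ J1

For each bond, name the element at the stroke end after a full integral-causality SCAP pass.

bond 3 stroke at Sf1  (Sf1 (Sf) sets flow on bond)
bond 0 stroke at J1  (1-jn J1 has f-setter on 3)
bond 2 stroke at J1  (J1 flow already set via bond 3)
bond 1 stroke at J2  (closing 0-jn rule on J2)

#0 →J1
#1 →J2
#2 →J1
#3 →Sf1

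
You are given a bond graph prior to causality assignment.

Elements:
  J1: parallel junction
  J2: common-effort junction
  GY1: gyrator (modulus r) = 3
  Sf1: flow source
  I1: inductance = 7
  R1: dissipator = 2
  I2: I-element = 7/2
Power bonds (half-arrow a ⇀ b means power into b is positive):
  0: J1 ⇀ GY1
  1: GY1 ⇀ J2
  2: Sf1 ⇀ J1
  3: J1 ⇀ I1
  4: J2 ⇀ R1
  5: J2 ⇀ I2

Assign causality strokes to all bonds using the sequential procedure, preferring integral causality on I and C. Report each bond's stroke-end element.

bond 0 |J1
bond 1 |J2
bond 2 |Sf1
bond 3 |I1
bond 4 |R1
bond 5 |I2

bond 2 |Sf1  (Sf1 fixes flow; stroke at Sf1)
bond 3 |I1  (prefer integral on I1)
bond 0 |J1  (closing 0-jn rule on J1)
bond 1 |J2  (GY GY1: same side as bond 0)
bond 4 |R1  (J2 effort already set via bond 1)
bond 5 |I2  (common-e at J2 fixed by 1)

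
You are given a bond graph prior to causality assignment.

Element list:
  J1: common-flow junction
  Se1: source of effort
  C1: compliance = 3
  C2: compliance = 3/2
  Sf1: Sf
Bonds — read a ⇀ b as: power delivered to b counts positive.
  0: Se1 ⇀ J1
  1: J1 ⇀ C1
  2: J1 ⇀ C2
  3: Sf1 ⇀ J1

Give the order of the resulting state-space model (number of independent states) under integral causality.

2  (C1, C2 all integral)

β0 stroke→J1  (Se1 (Se) sets effort on bond)
β3 stroke→Sf1  (Sf1 (Sf) sets flow on bond)
β1 stroke→J1  (1-jn J1 has f-setter on 3)
β2 stroke→J1  (common-f at J1 fixed by 3)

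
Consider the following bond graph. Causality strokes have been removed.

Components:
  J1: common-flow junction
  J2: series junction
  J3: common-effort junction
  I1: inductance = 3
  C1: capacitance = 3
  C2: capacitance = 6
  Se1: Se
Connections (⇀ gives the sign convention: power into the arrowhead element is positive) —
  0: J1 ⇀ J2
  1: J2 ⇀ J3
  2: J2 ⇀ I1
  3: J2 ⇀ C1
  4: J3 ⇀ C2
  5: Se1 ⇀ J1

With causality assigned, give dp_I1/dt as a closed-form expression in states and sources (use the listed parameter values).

bond 5 stroke→J1  (Se1: effort source, stroke at far end)
bond 0 stroke→J2  (J1: last free bond brings flow in)
bond 2 stroke→I1  (I1 outputs flow p/I1)
bond 1 stroke→J2  (J2: bond 2 brought flow, rest push out)
bond 3 stroke→J2  (J2: bond 2 brought flow, rest push out)
bond 4 stroke→J3  (only one effort-in slot at J3)

dp_I1/dt = E_Se1 - q_C1/3 - q_C2/6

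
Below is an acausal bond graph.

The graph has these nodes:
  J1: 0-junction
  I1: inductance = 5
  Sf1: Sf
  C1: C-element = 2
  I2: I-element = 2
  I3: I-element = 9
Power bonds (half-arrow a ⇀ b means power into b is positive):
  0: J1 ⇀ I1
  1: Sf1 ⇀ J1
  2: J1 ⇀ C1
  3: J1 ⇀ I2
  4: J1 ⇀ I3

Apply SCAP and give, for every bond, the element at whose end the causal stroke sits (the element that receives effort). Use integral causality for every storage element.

bond 1 stroke→Sf1  (Sf1: flow source, stroke at near end)
bond 0 stroke→I1  (prefer integral on I1)
bond 2 stroke→J1  (C1: C, integral causality)
bond 3 stroke→I2  (0-jn J1 has e-setter on 2)
bond 4 stroke→I3  (J1: bond 2 brought effort, rest push out)

b0 stroke at I1
b1 stroke at Sf1
b2 stroke at J1
b3 stroke at I2
b4 stroke at I3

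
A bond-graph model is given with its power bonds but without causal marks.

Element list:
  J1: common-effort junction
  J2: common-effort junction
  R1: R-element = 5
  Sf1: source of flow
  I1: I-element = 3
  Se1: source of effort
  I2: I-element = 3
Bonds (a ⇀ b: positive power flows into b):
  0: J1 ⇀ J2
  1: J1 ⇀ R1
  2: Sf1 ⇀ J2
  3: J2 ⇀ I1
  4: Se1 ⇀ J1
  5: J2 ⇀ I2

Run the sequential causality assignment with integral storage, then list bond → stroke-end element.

b0 →J2
b1 →R1
b2 →Sf1
b3 →I1
b4 →J1
b5 →I2

β2 |Sf1  (Sf1 fixes flow; stroke at Sf1)
β4 |J1  (Se1 (Se) sets effort on bond)
β0 |J2  (0-jn J1 has e-setter on 4)
β1 |R1  (0-jn J1 has e-setter on 4)
β3 |I1  (0-jn J2 has e-setter on 0)
β5 |I2  (common-e at J2 fixed by 0)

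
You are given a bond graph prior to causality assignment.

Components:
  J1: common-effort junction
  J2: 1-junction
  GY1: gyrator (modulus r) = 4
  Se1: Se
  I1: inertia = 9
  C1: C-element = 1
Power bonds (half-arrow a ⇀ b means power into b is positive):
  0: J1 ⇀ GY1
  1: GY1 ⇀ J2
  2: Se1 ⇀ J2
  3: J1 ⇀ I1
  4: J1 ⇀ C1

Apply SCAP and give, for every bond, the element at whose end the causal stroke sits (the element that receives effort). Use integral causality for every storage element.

β2 stroke at J2  (Se1 (Se) sets effort on bond)
β1 stroke at GY1  (only one flow-in slot at J2)
β0 stroke at GY1  (through GY1, causality inverts; strokes same side of GY1)
β3 stroke at I1  (I1 integral (f out))
β4 stroke at J1  (closing 0-jn rule on J1)

#0 |GY1
#1 |GY1
#2 |J2
#3 |I1
#4 |J1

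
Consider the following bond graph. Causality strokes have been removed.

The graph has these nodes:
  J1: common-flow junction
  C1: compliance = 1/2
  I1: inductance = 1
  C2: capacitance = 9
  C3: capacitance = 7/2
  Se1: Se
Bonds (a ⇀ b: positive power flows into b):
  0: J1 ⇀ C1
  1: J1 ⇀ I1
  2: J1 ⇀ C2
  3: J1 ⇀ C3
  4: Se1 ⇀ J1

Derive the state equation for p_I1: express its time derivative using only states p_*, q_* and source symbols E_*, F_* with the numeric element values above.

dp_I1/dt = E_Se1 - 2*q_C1 - q_C2/9 - 2*q_C3/7

bond 4 →J1  (Se1 fixes effort; stroke away)
bond 0 →J1  (C1 integral (e out))
bond 1 →I1  (I1 integral (f out))
bond 2 →J1  (1-jn J1 has f-setter on 1)
bond 3 →J1  (J1 flow already set via bond 1)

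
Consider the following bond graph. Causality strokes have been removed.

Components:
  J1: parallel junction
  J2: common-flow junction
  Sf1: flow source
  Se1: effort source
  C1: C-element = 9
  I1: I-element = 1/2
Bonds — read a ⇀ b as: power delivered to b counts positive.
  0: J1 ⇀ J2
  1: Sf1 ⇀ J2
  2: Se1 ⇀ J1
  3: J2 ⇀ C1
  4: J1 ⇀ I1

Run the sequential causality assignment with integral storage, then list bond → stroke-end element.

β1 |Sf1  (Sf1 fixes flow; stroke at Sf1)
β2 |J1  (source Se1 imposes e)
β0 |J2  (common-e at J1 fixed by 2)
β4 |I1  (J1: bond 2 brought effort, rest push out)
β3 |J2  (J2 flow already set via bond 1)

b0 stroke at J2
b1 stroke at Sf1
b2 stroke at J1
b3 stroke at J2
b4 stroke at I1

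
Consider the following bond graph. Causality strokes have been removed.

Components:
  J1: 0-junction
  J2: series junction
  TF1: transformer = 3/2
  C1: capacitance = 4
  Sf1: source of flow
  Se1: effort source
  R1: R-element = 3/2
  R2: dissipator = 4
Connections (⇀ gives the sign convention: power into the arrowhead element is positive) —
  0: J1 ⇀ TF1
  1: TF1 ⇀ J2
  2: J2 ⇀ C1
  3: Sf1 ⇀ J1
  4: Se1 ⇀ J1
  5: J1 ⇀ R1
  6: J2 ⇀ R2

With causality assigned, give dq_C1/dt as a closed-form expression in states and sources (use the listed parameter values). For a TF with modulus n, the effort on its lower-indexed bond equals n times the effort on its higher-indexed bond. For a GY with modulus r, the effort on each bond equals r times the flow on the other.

dq_C1/dt = E_Se1/6 - q_C1/16

bond 3 stroke at Sf1  (Sf1 fixes flow; stroke at Sf1)
bond 4 stroke at J1  (Se1: effort source, stroke at far end)
bond 0 stroke at TF1  (0-jn J1 has e-setter on 4)
bond 5 stroke at R1  (J1 effort already set via bond 4)
bond 1 stroke at J2  (TF TF1: opposite of bond 0)
bond 2 stroke at J2  (C1 outputs effort q/C1)
bond 6 stroke at R2  (only one flow-in slot at J2)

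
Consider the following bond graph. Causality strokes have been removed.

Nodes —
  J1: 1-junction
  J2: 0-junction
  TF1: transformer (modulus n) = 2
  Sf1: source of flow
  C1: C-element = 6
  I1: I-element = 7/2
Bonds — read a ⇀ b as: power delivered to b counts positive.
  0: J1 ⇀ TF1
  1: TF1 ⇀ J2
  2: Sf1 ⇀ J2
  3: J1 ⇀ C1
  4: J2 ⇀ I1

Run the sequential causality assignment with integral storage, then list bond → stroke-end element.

bond 0 |TF1
bond 1 |J2
bond 2 |Sf1
bond 3 |J1
bond 4 |I1

b2 |Sf1  (Sf1: flow source, stroke at near end)
b3 |J1  (C1 outputs effort q/C1)
b0 |TF1  (closing 1-jn rule on J1)
b1 |J2  (TF1 one-in-one-out from 0)
b4 |I1  (0-jn J2 has e-setter on 1)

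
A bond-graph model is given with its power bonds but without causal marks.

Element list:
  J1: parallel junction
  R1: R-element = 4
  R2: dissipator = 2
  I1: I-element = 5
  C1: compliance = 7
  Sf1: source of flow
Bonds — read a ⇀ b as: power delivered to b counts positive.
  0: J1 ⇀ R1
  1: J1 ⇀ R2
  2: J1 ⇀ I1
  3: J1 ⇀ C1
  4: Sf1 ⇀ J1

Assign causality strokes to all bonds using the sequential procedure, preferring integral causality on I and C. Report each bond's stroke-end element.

b4 →Sf1  (Sf1 fixes flow; stroke at Sf1)
b2 →I1  (prefer integral on I1)
b3 →J1  (C1 integral (e out))
b0 →R1  (J1: bond 3 brought effort, rest push out)
b1 →R2  (J1: bond 3 brought effort, rest push out)

bond 0 →R1
bond 1 →R2
bond 2 →I1
bond 3 →J1
bond 4 →Sf1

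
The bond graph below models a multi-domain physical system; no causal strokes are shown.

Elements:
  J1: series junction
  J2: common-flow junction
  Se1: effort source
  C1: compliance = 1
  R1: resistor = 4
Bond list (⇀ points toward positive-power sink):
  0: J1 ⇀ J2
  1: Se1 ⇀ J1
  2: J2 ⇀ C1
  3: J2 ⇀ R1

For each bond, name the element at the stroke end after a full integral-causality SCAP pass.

#1 stroke→J1  (Se1 fixes effort; stroke away)
#0 stroke→J2  (J1 needs exactly one f-in)
#2 stroke→J2  (C1 outputs effort q/C1)
#3 stroke→R1  (only one flow-in slot at J2)

β0 |J2
β1 |J1
β2 |J2
β3 |R1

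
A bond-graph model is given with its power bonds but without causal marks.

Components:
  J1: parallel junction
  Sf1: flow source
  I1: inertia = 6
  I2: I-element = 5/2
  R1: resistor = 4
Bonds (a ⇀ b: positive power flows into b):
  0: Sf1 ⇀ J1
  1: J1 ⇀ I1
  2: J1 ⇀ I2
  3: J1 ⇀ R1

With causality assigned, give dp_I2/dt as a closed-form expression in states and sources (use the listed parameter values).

dp_I2/dt = 4*F_Sf1 - 2*p_I1/3 - 8*p_I2/5

bond 0 stroke at Sf1  (source Sf1 imposes f)
bond 1 stroke at I1  (I1 integral (f out))
bond 2 stroke at I2  (prefer integral on I2)
bond 3 stroke at J1  (J1 needs exactly one e-in)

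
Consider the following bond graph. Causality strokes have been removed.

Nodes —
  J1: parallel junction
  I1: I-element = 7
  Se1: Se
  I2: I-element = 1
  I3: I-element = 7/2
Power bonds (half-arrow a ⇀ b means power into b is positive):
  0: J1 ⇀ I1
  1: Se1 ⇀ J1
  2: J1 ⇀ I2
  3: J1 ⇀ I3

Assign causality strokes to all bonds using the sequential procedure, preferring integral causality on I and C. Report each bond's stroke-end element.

bond 1 |J1  (source Se1 imposes e)
bond 0 |I1  (J1: bond 1 brought effort, rest push out)
bond 2 |I2  (0-jn J1 has e-setter on 1)
bond 3 |I3  (common-e at J1 fixed by 1)

β0 stroke→I1
β1 stroke→J1
β2 stroke→I2
β3 stroke→I3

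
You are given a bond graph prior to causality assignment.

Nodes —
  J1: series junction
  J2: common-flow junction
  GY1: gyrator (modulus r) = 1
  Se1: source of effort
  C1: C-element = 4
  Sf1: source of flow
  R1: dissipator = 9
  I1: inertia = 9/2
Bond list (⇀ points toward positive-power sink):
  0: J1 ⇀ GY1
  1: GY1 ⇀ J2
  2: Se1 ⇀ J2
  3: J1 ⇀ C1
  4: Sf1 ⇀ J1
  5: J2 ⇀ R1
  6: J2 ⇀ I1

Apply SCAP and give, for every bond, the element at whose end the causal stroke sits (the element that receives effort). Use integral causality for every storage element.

#0 stroke at J1
#1 stroke at J2
#2 stroke at J2
#3 stroke at J1
#4 stroke at Sf1
#5 stroke at J2
#6 stroke at I1

b2 stroke→J2  (Se1 (Se) sets effort on bond)
b4 stroke→Sf1  (Sf1 fixes flow; stroke at Sf1)
b0 stroke→J1  (J1: bond 4 brought flow, rest push out)
b3 stroke→J1  (J1: bond 4 brought flow, rest push out)
b1 stroke→J2  (GY1 both-in/both-out from 0)
b6 stroke→I1  (prefer integral on I1)
b5 stroke→J2  (J2: bond 6 brought flow, rest push out)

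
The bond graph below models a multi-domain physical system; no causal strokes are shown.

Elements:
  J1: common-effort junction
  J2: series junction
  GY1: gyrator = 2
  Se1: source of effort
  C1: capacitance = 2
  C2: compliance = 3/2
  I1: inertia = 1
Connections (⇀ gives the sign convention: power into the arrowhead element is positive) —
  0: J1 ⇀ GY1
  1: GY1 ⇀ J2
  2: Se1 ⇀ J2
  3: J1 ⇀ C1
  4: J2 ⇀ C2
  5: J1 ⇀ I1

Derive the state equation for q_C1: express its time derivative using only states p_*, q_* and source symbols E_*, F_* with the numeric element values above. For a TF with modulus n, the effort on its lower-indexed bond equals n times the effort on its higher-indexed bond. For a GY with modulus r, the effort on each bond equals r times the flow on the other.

#2 stroke at J2  (Se1: effort source, stroke at far end)
#3 stroke at J1  (C1 outputs effort q/C1)
#0 stroke at GY1  (J1 effort already set via bond 3)
#5 stroke at I1  (J1: bond 3 brought effort, rest push out)
#1 stroke at GY1  (GY1: gyrator matches bond 0)
#4 stroke at J2  (J2: bond 1 brought flow, rest push out)

dq_C1/dt = E_Se1/2 - p_I1 - q_C2/3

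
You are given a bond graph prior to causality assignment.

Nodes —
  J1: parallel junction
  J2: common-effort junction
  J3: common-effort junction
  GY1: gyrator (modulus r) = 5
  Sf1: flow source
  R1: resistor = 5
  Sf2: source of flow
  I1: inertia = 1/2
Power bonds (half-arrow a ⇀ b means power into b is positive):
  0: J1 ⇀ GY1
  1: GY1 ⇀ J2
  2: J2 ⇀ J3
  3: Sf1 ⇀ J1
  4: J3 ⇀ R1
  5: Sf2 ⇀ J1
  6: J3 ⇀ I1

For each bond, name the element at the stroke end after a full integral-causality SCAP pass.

bond 3 |Sf1  (source Sf1 imposes f)
bond 5 |Sf2  (Sf2 (Sf) sets flow on bond)
bond 0 |J1  (closing 0-jn rule on J1)
bond 1 |J2  (GY1 both-in/both-out from 0)
bond 2 |J3  (J2 effort already set via bond 1)
bond 4 |R1  (J3 effort already set via bond 2)
bond 6 |I1  (0-jn J3 has e-setter on 2)

#0 |J1
#1 |J2
#2 |J3
#3 |Sf1
#4 |R1
#5 |Sf2
#6 |I1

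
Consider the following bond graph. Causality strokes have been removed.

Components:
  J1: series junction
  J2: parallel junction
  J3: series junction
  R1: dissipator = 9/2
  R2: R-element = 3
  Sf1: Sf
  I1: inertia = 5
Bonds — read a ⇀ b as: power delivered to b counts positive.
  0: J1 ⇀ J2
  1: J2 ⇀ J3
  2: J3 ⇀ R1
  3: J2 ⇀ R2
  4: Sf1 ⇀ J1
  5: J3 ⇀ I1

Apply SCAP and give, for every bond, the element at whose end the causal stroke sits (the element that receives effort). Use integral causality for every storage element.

#0 |J1
#1 |J3
#2 |J3
#3 |J2
#4 |Sf1
#5 |I1

β4 |Sf1  (Sf1 (Sf) sets flow on bond)
β0 |J1  (J1 flow already set via bond 4)
β5 |I1  (prefer integral on I1)
β1 |J3  (1-jn J3 has f-setter on 5)
β2 |J3  (1-jn J3 has f-setter on 5)
β3 |J2  (J2: last free bond brings effort in)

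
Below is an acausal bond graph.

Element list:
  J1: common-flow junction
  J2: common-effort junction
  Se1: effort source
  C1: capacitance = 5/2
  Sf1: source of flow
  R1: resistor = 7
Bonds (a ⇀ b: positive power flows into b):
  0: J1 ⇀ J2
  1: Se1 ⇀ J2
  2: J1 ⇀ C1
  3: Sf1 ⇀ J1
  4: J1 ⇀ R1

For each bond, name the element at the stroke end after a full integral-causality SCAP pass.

β1 stroke at J2  (Se1: effort source, stroke at far end)
β3 stroke at Sf1  (Sf1: flow source, stroke at near end)
β0 stroke at J1  (common-f at J1 fixed by 3)
β2 stroke at J1  (J1: bond 3 brought flow, rest push out)
β4 stroke at J1  (common-f at J1 fixed by 3)

β0 →J1
β1 →J2
β2 →J1
β3 →Sf1
β4 →J1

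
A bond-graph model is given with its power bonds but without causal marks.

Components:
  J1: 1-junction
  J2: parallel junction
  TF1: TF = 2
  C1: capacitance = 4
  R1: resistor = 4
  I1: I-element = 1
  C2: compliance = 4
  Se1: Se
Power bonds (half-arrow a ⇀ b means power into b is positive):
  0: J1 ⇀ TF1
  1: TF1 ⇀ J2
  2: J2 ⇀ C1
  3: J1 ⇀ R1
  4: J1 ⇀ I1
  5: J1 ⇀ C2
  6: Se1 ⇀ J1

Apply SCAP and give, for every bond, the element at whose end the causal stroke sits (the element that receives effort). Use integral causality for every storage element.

β0 stroke at J1
β1 stroke at TF1
β2 stroke at J2
β3 stroke at J1
β4 stroke at I1
β5 stroke at J1
β6 stroke at J1

b6 →J1  (source Se1 imposes e)
b2 →J2  (C1: C, integral causality)
b1 →TF1  (J2 effort already set via bond 2)
b0 →J1  (through TF1, causality passes straight; one stroke at TF1)
b4 →I1  (prefer integral on I1)
b3 →J1  (J1 flow already set via bond 4)
b5 →J1  (1-jn J1 has f-setter on 4)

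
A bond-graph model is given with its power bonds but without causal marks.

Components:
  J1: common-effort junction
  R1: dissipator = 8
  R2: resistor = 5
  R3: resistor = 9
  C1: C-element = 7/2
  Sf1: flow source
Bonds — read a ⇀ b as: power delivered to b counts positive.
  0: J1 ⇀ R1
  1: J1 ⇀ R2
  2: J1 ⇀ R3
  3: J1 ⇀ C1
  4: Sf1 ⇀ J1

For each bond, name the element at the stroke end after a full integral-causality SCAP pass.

b4 stroke at Sf1  (Sf1: flow source, stroke at near end)
b3 stroke at J1  (C1 outputs effort q/C1)
b0 stroke at R1  (0-jn J1 has e-setter on 3)
b1 stroke at R2  (common-e at J1 fixed by 3)
b2 stroke at R3  (J1: bond 3 brought effort, rest push out)

#0 →R1
#1 →R2
#2 →R3
#3 →J1
#4 →Sf1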